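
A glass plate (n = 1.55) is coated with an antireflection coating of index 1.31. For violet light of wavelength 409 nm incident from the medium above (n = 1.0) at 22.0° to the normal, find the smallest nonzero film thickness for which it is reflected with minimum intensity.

81.5 nm

Top surface (1.0 → 1.31): reflection off a higher-index medium gives a half-wave phase shift.
Ray reflecting at the bottom interface goes from n = 1.31 toward n = 1.55: a half-wave phase shift.
Zero or two π shifts → no net half-wave offset.
For minimum reflection here: 2 n t cos θ_r = (m + ½) λ.
Snell's law: 1.0 sin 22.0° = 1.31 sin θ_r → sin θ_r = 0.286, cos θ_r = 0.958.
Minimum at m = 0: t = λ / (4 n cos θ_r) = 409 / (4 × 1.31 × 0.958) = 81.5 nm.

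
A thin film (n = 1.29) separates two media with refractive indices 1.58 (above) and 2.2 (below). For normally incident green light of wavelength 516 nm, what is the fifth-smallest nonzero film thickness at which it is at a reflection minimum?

1000 nm

At the upper boundary (n = 1.58 to n = 1.29) the reflected ray undergoes no phase shift.
At the lower boundary (n = 1.29 to n = 2.2) the reflected ray undergoes a half-wave phase shift.
Exactly one π shift → a net half-wave offset.
With one net inversion, destructive interference in reflection requires 2 n t = m λ.
The fifth-smallest nonzero thickness corresponds to m = 5: t = m λ / (2 n) = 5.00 × 516 / (2 × 1.29) = 1000 nm.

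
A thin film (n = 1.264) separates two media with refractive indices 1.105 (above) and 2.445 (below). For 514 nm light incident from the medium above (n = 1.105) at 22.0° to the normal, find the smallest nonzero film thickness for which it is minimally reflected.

Ray reflecting at the top interface goes from n = 1.105 toward n = 1.264: a half-wave phase shift.
Bottom surface (1.264 → 2.445): reflection off a higher-index medium gives a half-wave phase shift.
The two reflections carry the same phase change, so no net offset.
With no net inversion, destructive interference in reflection requires 2 n t cos θ_r = (m + ½) λ.
Snell's law: 1.105 sin 22.0° = 1.264 sin θ_r → sin θ_r = 0.327, cos θ_r = 0.945.
Minimum at m = 0: t = λ / (4 n cos θ_r) = 514 / (4 × 1.264 × 0.945) = 108 nm.

108 nm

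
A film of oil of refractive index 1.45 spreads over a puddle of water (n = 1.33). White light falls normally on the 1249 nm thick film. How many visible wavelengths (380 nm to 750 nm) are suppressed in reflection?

Ray reflecting at the top interface goes from n = 1.0 toward n = 1.45: a half-wave phase shift.
Bottom surface (1.45 → 1.33): reflection off a lower-index medium gives no phase shift.
Exactly one π shift → a net half-wave offset.
So the condition for destructive reflection is 2 n t = m λ.
λ = 2 n t / m = 3622 / m nm.
m=4: 906 nm (IR); m=5: 724 nm (visible); m=6: 604 nm (visible); m=7: 517 nm (visible); m=8: 453 nm (visible); m=9: 402 nm (visible); m=10: 362 nm (UV).

5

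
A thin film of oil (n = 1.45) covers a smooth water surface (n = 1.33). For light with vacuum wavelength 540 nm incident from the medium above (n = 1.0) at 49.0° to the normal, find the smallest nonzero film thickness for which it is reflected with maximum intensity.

109 nm

At the upper boundary (n = 1.0 to n = 1.45) the reflected ray undergoes a half-wave phase shift.
Ray reflecting at the bottom interface goes from n = 1.45 toward n = 1.33: no phase shift.
Exactly one π shift → a net half-wave offset.
For maximum reflection here: 2 n t cos θ_r = (m + ½) λ.
Snell's law: 1.0 sin 49.0° = 1.45 sin θ_r → sin θ_r = 0.520, cos θ_r = 0.854.
Minimum at m = 0: t = λ / (4 n cos θ_r) = 540 / (4 × 1.45 × 0.854) = 109 nm.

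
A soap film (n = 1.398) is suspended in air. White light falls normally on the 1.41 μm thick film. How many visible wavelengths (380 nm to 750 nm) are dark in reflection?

5

At the upper boundary (n = 1.0 to n = 1.398) the reflected ray undergoes a half-wave phase shift.
At the lower boundary (n = 1.398 to n = 1.0) the reflected ray undergoes no phase shift.
Net: one phase inversion between the two reflected rays.
So the condition for destructive reflection is 2 n t = m λ.
λ = 2 n t / m = 3942 / m nm.
m=5: 788 nm (IR); m=6: 657 nm (visible); m=7: 563 nm (visible); m=8: 493 nm (visible); m=9: 438 nm (visible); m=10: 394 nm (visible); m=11: 358 nm (UV).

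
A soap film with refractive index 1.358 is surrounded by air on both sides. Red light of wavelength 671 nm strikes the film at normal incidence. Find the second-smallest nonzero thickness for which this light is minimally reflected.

494 nm

At the upper boundary (n = 1.0 to n = 1.358) the reflected ray undergoes a half-wave phase shift.
Bottom surface (1.358 → 1.0): reflection off a lower-index medium gives no phase shift.
Exactly one π shift → a net half-wave offset.
For minimum reflection here: 2 n t = m λ.
The second-smallest nonzero thickness corresponds to m = 2: t = m λ / (2 n) = 2.00 × 671 / (2 × 1.358) = 494 nm.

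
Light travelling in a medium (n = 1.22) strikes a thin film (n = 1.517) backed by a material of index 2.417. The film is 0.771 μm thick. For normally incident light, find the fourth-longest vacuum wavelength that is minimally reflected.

Top surface (1.22 → 1.517): reflection off a higher-index medium gives a half-wave phase shift.
Ray reflecting at the bottom interface goes from n = 1.517 toward n = 2.417: a half-wave phase shift.
The two reflections carry the same phase change, so no net offset.
For minimum reflection here: 2 n t = (m + ½) λ.
λ = 2 n t / (m + ½). The fourth-longest wavelength is m = 3: λ = 2 × 1.517 × 771 / 3.50 = 668 nm.

668 nm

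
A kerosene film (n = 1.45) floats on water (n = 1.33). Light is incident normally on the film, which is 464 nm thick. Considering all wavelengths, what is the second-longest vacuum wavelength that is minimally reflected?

673 nm

At the upper boundary (n = 1.0 to n = 1.45) the reflected ray undergoes a half-wave phase shift.
Ray reflecting at the bottom interface goes from n = 1.45 toward n = 1.33: no phase shift.
Net: one phase inversion between the two reflected rays.
So the condition for destructive reflection is 2 n t = m λ.
λ = 2 n t / m. The second-longest wavelength is m = 2: λ = 2 × 1.45 × 464 / 2.00 = 673 nm.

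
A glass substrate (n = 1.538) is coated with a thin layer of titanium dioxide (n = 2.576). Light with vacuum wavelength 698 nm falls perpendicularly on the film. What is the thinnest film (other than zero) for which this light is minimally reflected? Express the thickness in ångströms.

At the upper boundary (n = 1.0 to n = 2.576) the reflected ray undergoes a half-wave phase shift.
Bottom surface (2.576 → 1.538): reflection off a lower-index medium gives no phase shift.
Exactly one π shift → a net half-wave offset.
With one net inversion, destructive interference in reflection requires 2 n t = m λ.
Minimum nonzero at m = 1: t = λ / (2 n) = 698 / (2 × 2.576) = 135 nm.

1355 Å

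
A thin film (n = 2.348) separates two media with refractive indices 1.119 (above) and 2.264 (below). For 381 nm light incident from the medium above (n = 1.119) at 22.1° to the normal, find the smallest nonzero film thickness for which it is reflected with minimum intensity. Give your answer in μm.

At the upper boundary (n = 1.119 to n = 2.348) the reflected ray undergoes a half-wave phase shift.
At the lower boundary (n = 2.348 to n = 2.264) the reflected ray undergoes no phase shift.
Net: one phase inversion between the two reflected rays.
So the condition for destructive reflection is 2 n t cos θ_r = m λ.
Snell's law: 1.119 sin 22.1° = 2.348 sin θ_r → sin θ_r = 0.179, cos θ_r = 0.984.
Minimum nonzero at m = 1: t = λ / (2 n cos θ_r) = 381 / (2 × 2.348 × 0.984) = 82.5 nm.

0.0825 μm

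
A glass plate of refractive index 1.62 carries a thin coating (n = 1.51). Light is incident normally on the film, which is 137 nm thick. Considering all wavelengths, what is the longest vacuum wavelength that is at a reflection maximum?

At the upper boundary (n = 1.0 to n = 1.51) the reflected ray undergoes a half-wave phase shift.
Ray reflecting at the bottom interface goes from n = 1.51 toward n = 1.62: a half-wave phase shift.
Zero or two π shifts → no net half-wave offset.
With no net inversion, constructive interference in reflection requires 2 n t = m λ.
λ = 2 n t / m. The longest wavelength is m = 1: λ = 2 × 1.51 × 137 / 1.00 = 414 nm.

414 nm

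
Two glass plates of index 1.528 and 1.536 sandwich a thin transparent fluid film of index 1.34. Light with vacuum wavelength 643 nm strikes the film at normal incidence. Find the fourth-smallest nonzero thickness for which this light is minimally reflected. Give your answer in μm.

0.960 μm

Ray reflecting at the top interface goes from n = 1.528 toward n = 1.34: no phase shift.
Bottom surface (1.34 → 1.536): reflection off a higher-index medium gives a half-wave phase shift.
Exactly one π shift → a net half-wave offset.
With one net inversion, destructive interference in reflection requires 2 n t = m λ.
The fourth-smallest nonzero thickness corresponds to m = 4: t = m λ / (2 n) = 4.00 × 643 / (2 × 1.34) = 960 nm.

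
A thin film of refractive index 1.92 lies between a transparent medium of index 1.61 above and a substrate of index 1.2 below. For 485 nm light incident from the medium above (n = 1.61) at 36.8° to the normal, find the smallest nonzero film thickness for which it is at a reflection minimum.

146 nm

Top surface (1.61 → 1.92): reflection off a higher-index medium gives a half-wave phase shift.
At the lower boundary (n = 1.92 to n = 1.2) the reflected ray undergoes no phase shift.
Exactly one π shift → a net half-wave offset.
For weak reflection here: 2 n t cos θ_r = m λ.
Snell's law: 1.61 sin 36.8° = 1.92 sin θ_r → sin θ_r = 0.502, cos θ_r = 0.865.
Minimum nonzero at m = 1: t = λ / (2 n cos θ_r) = 485 / (2 × 1.92 × 0.865) = 146 nm.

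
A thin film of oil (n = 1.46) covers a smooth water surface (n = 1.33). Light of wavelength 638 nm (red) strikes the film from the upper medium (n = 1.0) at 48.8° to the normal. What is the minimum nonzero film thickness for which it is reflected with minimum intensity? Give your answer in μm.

Ray reflecting at the top interface goes from n = 1.0 toward n = 1.46: a half-wave phase shift.
Bottom surface (1.46 → 1.33): reflection off a lower-index medium gives no phase shift.
The two reflections differ by half a wavelength.
For dark reflection here: 2 n t cos θ_r = m λ.
Snell's law: 1.0 sin 48.8° = 1.46 sin θ_r → sin θ_r = 0.515, cos θ_r = 0.857.
Minimum nonzero at m = 1: t = λ / (2 n cos θ_r) = 638 / (2 × 1.46 × 0.857) = 255 nm.

0.255 μm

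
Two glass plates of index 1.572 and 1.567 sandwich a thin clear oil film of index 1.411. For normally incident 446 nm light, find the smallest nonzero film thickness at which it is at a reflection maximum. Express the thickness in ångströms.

At the upper boundary (n = 1.572 to n = 1.411) the reflected ray undergoes no phase shift.
Bottom surface (1.411 → 1.567): reflection off a higher-index medium gives a half-wave phase shift.
Exactly one π shift → a net half-wave offset.
With one net inversion, constructive interference in reflection requires 2 n t = (m + ½) λ.
Minimum at m = 0: t = λ / (4 n) = 446 / (4 × 1.411) = 79.0 nm.

790 Å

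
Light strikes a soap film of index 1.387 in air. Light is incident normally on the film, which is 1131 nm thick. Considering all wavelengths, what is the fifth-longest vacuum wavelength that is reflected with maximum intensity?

697 nm

At the upper boundary (n = 1.0 to n = 1.387) the reflected ray undergoes a half-wave phase shift.
Bottom surface (1.387 → 1.0): reflection off a lower-index medium gives no phase shift.
Net: one phase inversion between the two reflected rays.
So the condition for constructive reflection is 2 n t = (m + ½) λ.
λ = 2 n t / (m + ½). The fifth-longest wavelength is m = 4: λ = 2 × 1.387 × 1131 / 4.50 = 697 nm.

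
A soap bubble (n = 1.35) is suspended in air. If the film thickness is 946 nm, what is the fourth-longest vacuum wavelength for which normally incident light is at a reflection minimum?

At the upper boundary (n = 1.0 to n = 1.35) the reflected ray undergoes a half-wave phase shift.
At the lower boundary (n = 1.35 to n = 1.0) the reflected ray undergoes no phase shift.
Exactly one π shift → a net half-wave offset.
So the condition for destructive reflection is 2 n t = m λ.
λ = 2 n t / m. The fourth-longest wavelength is m = 4: λ = 2 × 1.35 × 946 / 4.00 = 639 nm.

639 nm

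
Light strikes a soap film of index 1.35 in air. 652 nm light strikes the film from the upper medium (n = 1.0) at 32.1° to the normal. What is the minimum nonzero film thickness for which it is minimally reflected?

Ray reflecting at the top interface goes from n = 1.0 toward n = 1.35: a half-wave phase shift.
Bottom surface (1.35 → 1.0): reflection off a lower-index medium gives no phase shift.
Net: one phase inversion between the two reflected rays.
For weak reflection here: 2 n t cos θ_r = m λ.
Snell's law: 1.0 sin 32.1° = 1.35 sin θ_r → sin θ_r = 0.394, cos θ_r = 0.919.
Minimum nonzero at m = 1: t = λ / (2 n cos θ_r) = 652 / (2 × 1.35 × 0.919) = 263 nm.

263 nm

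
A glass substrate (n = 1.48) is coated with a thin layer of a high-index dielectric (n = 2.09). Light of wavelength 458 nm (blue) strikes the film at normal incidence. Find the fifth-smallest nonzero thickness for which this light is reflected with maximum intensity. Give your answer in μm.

0.493 μm

Top surface (1.0 → 2.09): reflection off a higher-index medium gives a half-wave phase shift.
Bottom surface (2.09 → 1.48): reflection off a lower-index medium gives no phase shift.
Exactly one π shift → a net half-wave offset.
With one net inversion, constructive interference in reflection requires 2 n t = (m + ½) λ.
The fifth-smallest nonzero thickness corresponds to m = 4: t = (m + ½) λ / (2 n) = 4.50 × 458 / (2 × 2.09) = 493 nm.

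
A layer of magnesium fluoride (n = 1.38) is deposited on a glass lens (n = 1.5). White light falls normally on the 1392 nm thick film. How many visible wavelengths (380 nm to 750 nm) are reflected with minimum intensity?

Top surface (1.0 → 1.38): reflection off a higher-index medium gives a half-wave phase shift.
Ray reflecting at the bottom interface goes from n = 1.38 toward n = 1.5: a half-wave phase shift.
The two reflections carry the same phase change, so no net offset.
With no net inversion, destructive interference in reflection requires 2 n t = (m + ½) λ.
λ = 2 n t / (m + ½) = 3842 / (m + ½) nm.
m=4: 854 nm (IR); m=5: 699 nm (visible); m=6: 591 nm (visible); m=7: 512 nm (visible); m=8: 452 nm (visible); m=9: 404 nm (visible); m=10: 366 nm (UV).

5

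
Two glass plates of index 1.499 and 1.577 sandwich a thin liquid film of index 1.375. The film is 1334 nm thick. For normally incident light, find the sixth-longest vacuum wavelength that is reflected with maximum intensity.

667 nm

Top surface (1.499 → 1.375): reflection off a lower-index medium gives no phase shift.
Ray reflecting at the bottom interface goes from n = 1.375 toward n = 1.577: a half-wave phase shift.
Exactly one π shift → a net half-wave offset.
So the condition for constructive reflection is 2 n t = (m + ½) λ.
λ = 2 n t / (m + ½). The sixth-longest wavelength is m = 5: λ = 2 × 1.375 × 1334 / 5.50 = 667 nm.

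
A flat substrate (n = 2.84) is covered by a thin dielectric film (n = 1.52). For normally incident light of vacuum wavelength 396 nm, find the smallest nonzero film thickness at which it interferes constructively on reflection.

130 nm

Ray reflecting at the top interface goes from n = 1.0 toward n = 1.52: a half-wave phase shift.
Bottom surface (1.52 → 2.84): reflection off a higher-index medium gives a half-wave phase shift.
Zero or two π shifts → no net half-wave offset.
So the condition for constructive reflection is 2 n t = m λ.
Minimum nonzero at m = 1: t = λ / (2 n) = 396 / (2 × 1.52) = 130 nm.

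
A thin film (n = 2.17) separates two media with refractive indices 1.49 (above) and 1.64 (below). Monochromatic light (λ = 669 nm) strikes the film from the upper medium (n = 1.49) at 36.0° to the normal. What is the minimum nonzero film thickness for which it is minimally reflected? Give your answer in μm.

0.168 μm

Ray reflecting at the top interface goes from n = 1.49 toward n = 2.17: a half-wave phase shift.
Bottom surface (2.17 → 1.64): reflection off a lower-index medium gives no phase shift.
Exactly one π shift → a net half-wave offset.
So the condition for destructive reflection is 2 n t cos θ_r = m λ.
Snell's law: 1.49 sin 36.0° = 2.17 sin θ_r → sin θ_r = 0.404, cos θ_r = 0.915.
Minimum nonzero at m = 1: t = λ / (2 n cos θ_r) = 669 / (2 × 2.17 × 0.915) = 168 nm.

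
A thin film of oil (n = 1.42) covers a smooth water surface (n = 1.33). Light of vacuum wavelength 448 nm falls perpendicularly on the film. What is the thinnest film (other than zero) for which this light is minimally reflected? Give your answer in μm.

Top surface (1.0 → 1.42): reflection off a higher-index medium gives a half-wave phase shift.
Ray reflecting at the bottom interface goes from n = 1.42 toward n = 1.33: no phase shift.
Exactly one π shift → a net half-wave offset.
For dark reflection here: 2 n t = m λ.
Minimum nonzero at m = 1: t = λ / (2 n) = 448 / (2 × 1.42) = 158 nm.

0.158 μm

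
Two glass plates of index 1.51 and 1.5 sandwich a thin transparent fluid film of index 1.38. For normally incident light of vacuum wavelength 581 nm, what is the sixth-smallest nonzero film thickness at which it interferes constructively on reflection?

1158 nm

Top surface (1.51 → 1.38): reflection off a lower-index medium gives no phase shift.
Bottom surface (1.38 → 1.5): reflection off a higher-index medium gives a half-wave phase shift.
Exactly one π shift → a net half-wave offset.
For maximum reflection here: 2 n t = (m + ½) λ.
The sixth-smallest nonzero thickness corresponds to m = 5: t = (m + ½) λ / (2 n) = 5.50 × 581 / (2 × 1.38) = 1158 nm.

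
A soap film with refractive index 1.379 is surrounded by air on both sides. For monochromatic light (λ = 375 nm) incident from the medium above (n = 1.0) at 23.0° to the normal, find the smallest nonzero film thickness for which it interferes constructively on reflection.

Ray reflecting at the top interface goes from n = 1.0 toward n = 1.379: a half-wave phase shift.
Ray reflecting at the bottom interface goes from n = 1.379 toward n = 1.0: no phase shift.
The two reflections differ by half a wavelength.
With one net inversion, constructive interference in reflection requires 2 n t cos θ_r = (m + ½) λ.
Snell's law: 1.0 sin 23.0° = 1.379 sin θ_r → sin θ_r = 0.283, cos θ_r = 0.959.
Minimum at m = 0: t = λ / (4 n cos θ_r) = 375 / (4 × 1.379 × 0.959) = 70.9 nm.

70.9 nm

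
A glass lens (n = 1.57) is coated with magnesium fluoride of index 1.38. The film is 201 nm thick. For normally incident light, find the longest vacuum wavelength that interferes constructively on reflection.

At the upper boundary (n = 1.0 to n = 1.38) the reflected ray undergoes a half-wave phase shift.
Bottom surface (1.38 → 1.57): reflection off a higher-index medium gives a half-wave phase shift.
The two reflections carry the same phase change, so no net offset.
With no net inversion, constructive interference in reflection requires 2 n t = m λ.
λ = 2 n t / m. The longest wavelength is m = 1: λ = 2 × 1.38 × 201 / 1.00 = 555 nm.

555 nm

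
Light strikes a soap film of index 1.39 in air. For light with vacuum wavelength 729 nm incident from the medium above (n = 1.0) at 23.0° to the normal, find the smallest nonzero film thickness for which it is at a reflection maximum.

At the upper boundary (n = 1.0 to n = 1.39) the reflected ray undergoes a half-wave phase shift.
Ray reflecting at the bottom interface goes from n = 1.39 toward n = 1.0: no phase shift.
Exactly one π shift → a net half-wave offset.
For strong reflection here: 2 n t cos θ_r = (m + ½) λ.
Snell's law: 1.0 sin 23.0° = 1.39 sin θ_r → sin θ_r = 0.281, cos θ_r = 0.960.
Minimum at m = 0: t = λ / (4 n cos θ_r) = 729 / (4 × 1.39 × 0.960) = 137 nm.

137 nm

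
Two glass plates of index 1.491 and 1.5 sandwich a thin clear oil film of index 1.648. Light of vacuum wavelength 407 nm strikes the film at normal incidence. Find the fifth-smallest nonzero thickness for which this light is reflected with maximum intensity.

Top surface (1.491 → 1.648): reflection off a higher-index medium gives a half-wave phase shift.
At the lower boundary (n = 1.648 to n = 1.5) the reflected ray undergoes no phase shift.
Net: one phase inversion between the two reflected rays.
So the condition for constructive reflection is 2 n t = (m + ½) λ.
The fifth-smallest nonzero thickness corresponds to m = 4: t = (m + ½) λ / (2 n) = 4.50 × 407 / (2 × 1.648) = 556 nm.

556 nm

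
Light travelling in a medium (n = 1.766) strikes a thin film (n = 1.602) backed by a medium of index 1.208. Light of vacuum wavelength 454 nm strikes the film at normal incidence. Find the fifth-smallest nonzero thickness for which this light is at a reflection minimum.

638 nm

Top surface (1.766 → 1.602): reflection off a lower-index medium gives no phase shift.
Ray reflecting at the bottom interface goes from n = 1.602 toward n = 1.208: no phase shift.
Zero or two π shifts → no net half-wave offset.
So the condition for destructive reflection is 2 n t = (m + ½) λ.
The fifth-smallest nonzero thickness corresponds to m = 4: t = (m + ½) λ / (2 n) = 4.50 × 454 / (2 × 1.602) = 638 nm.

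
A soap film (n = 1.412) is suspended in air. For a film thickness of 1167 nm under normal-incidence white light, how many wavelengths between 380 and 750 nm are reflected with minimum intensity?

4

At the upper boundary (n = 1.0 to n = 1.412) the reflected ray undergoes a half-wave phase shift.
At the lower boundary (n = 1.412 to n = 1.0) the reflected ray undergoes no phase shift.
Net: one phase inversion between the two reflected rays.
So the condition for destructive reflection is 2 n t = m λ.
λ = 2 n t / m = 3296 / m nm.
m=4: 824 nm (IR); m=5: 659 nm (visible); m=6: 549 nm (visible); m=7: 471 nm (visible); m=8: 412 nm (visible); m=9: 366 nm (UV).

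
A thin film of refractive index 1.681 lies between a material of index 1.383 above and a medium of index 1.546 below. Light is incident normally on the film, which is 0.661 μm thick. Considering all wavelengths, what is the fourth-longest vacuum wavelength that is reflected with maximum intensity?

635 nm

Top surface (1.383 → 1.681): reflection off a higher-index medium gives a half-wave phase shift.
Ray reflecting at the bottom interface goes from n = 1.681 toward n = 1.546: no phase shift.
The two reflections differ by half a wavelength.
For strong reflection here: 2 n t = (m + ½) λ.
λ = 2 n t / (m + ½). The fourth-longest wavelength is m = 3: λ = 2 × 1.681 × 661 / 3.50 = 635 nm.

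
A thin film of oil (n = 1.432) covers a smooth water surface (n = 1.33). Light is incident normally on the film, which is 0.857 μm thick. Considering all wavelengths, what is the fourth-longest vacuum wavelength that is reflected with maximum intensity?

701 nm

At the upper boundary (n = 1.0 to n = 1.432) the reflected ray undergoes a half-wave phase shift.
At the lower boundary (n = 1.432 to n = 1.33) the reflected ray undergoes no phase shift.
Net: one phase inversion between the two reflected rays.
For maximum reflection here: 2 n t = (m + ½) λ.
λ = 2 n t / (m + ½). The fourth-longest wavelength is m = 3: λ = 2 × 1.432 × 857 / 3.50 = 701 nm.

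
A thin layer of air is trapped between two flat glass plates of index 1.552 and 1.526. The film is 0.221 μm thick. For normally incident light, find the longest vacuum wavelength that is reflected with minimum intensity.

At the upper boundary (n = 1.552 to n = 1.0) the reflected ray undergoes no phase shift.
At the lower boundary (n = 1.0 to n = 1.526) the reflected ray undergoes a half-wave phase shift.
Exactly one π shift → a net half-wave offset.
For dark reflection here: 2 n t = m λ.
λ = 2 n t / m. The longest wavelength is m = 1: λ = 2 × 1.0 × 221 / 1.00 = 442 nm.

442 nm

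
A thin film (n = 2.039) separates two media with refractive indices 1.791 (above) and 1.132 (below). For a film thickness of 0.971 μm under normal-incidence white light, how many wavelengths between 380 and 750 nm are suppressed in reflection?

At the upper boundary (n = 1.791 to n = 2.039) the reflected ray undergoes a half-wave phase shift.
Ray reflecting at the bottom interface goes from n = 2.039 toward n = 1.132: no phase shift.
Exactly one π shift → a net half-wave offset.
So the condition for destructive reflection is 2 n t = m λ.
λ = 2 n t / m = 3960 / m nm.
m=5: 792 nm (IR); m=6: 660 nm (visible); m=7: 566 nm (visible); m=8: 495 nm (visible); m=9: 440 nm (visible); m=10: 396 nm (visible); m=11: 360 nm (UV).

5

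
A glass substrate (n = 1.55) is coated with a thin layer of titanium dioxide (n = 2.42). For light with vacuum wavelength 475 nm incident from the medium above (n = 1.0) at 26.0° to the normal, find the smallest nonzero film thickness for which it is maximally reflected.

49.9 nm

At the upper boundary (n = 1.0 to n = 2.42) the reflected ray undergoes a half-wave phase shift.
Bottom surface (2.42 → 1.55): reflection off a lower-index medium gives no phase shift.
Net: one phase inversion between the two reflected rays.
So the condition for constructive reflection is 2 n t cos θ_r = (m + ½) λ.
Snell's law: 1.0 sin 26.0° = 2.42 sin θ_r → sin θ_r = 0.181, cos θ_r = 0.983.
Minimum at m = 0: t = λ / (4 n cos θ_r) = 475 / (4 × 2.42 × 0.983) = 49.9 nm.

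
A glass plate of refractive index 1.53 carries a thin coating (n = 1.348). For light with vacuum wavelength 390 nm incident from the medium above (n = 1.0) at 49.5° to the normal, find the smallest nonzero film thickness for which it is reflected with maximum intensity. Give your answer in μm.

Top surface (1.0 → 1.348): reflection off a higher-index medium gives a half-wave phase shift.
Bottom surface (1.348 → 1.53): reflection off a higher-index medium gives a half-wave phase shift.
Net: no relative phase inversion (both shifts match).
For bright reflection here: 2 n t cos θ_r = m λ.
Snell's law: 1.0 sin 49.5° = 1.348 sin θ_r → sin θ_r = 0.564, cos θ_r = 0.826.
Minimum nonzero at m = 1: t = λ / (2 n cos θ_r) = 390 / (2 × 1.348 × 0.826) = 175 nm.

0.175 μm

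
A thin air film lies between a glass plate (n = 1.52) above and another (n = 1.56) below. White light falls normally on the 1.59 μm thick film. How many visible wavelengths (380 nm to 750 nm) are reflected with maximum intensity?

4

Top surface (1.52 → 1.0): reflection off a lower-index medium gives no phase shift.
Bottom surface (1.0 → 1.56): reflection off a higher-index medium gives a half-wave phase shift.
The two reflections differ by half a wavelength.
For bright reflection here: 2 n t = (m + ½) λ.
λ = 2 n t / (m + ½) = 3180 / (m + ½) nm.
m=3: 909 nm (IR); m=4: 707 nm (visible); m=5: 578 nm (visible); m=6: 489 nm (visible); m=7: 424 nm (visible); m=8: 374 nm (UV).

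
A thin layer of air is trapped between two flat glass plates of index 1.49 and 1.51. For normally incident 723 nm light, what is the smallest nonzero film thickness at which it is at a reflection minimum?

362 nm

At the upper boundary (n = 1.49 to n = 1.0) the reflected ray undergoes no phase shift.
Bottom surface (1.0 → 1.51): reflection off a higher-index medium gives a half-wave phase shift.
Net: one phase inversion between the two reflected rays.
With one net inversion, destructive interference in reflection requires 2 n t = m λ.
The smallest nonzero thickness corresponds to m = 1: t = m λ / (2 n) = 1.00 × 723 / (2 × 1.0) = 362 nm.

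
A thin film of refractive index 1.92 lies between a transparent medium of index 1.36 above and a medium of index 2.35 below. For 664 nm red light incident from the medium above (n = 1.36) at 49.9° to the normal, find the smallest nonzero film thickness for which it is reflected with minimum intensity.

103 nm

Top surface (1.36 → 1.92): reflection off a higher-index medium gives a half-wave phase shift.
At the lower boundary (n = 1.92 to n = 2.35) the reflected ray undergoes a half-wave phase shift.
The two reflections carry the same phase change, so no net offset.
With no net inversion, destructive interference in reflection requires 2 n t cos θ_r = (m + ½) λ.
Snell's law: 1.36 sin 49.9° = 1.92 sin θ_r → sin θ_r = 0.542, cos θ_r = 0.840.
Minimum at m = 0: t = λ / (4 n cos θ_r) = 664 / (4 × 1.92 × 0.840) = 103 nm.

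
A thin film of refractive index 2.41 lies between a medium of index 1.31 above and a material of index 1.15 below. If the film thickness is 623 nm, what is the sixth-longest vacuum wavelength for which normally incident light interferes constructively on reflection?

546 nm

At the upper boundary (n = 1.31 to n = 2.41) the reflected ray undergoes a half-wave phase shift.
Bottom surface (2.41 → 1.15): reflection off a lower-index medium gives no phase shift.
Net: one phase inversion between the two reflected rays.
So the condition for constructive reflection is 2 n t = (m + ½) λ.
λ = 2 n t / (m + ½). The sixth-longest wavelength is m = 5: λ = 2 × 2.41 × 623 / 5.50 = 546 nm.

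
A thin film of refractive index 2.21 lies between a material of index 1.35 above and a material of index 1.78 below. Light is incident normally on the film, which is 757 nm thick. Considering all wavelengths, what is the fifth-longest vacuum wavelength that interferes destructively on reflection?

Top surface (1.35 → 2.21): reflection off a higher-index medium gives a half-wave phase shift.
At the lower boundary (n = 2.21 to n = 1.78) the reflected ray undergoes no phase shift.
Net: one phase inversion between the two reflected rays.
With one net inversion, destructive interference in reflection requires 2 n t = m λ.
λ = 2 n t / m. The fifth-longest wavelength is m = 5: λ = 2 × 2.21 × 757 / 5.00 = 669 nm.

669 nm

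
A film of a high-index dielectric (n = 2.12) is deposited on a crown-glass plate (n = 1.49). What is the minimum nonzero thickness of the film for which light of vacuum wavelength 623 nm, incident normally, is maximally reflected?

Top surface (1.0 → 2.12): reflection off a higher-index medium gives a half-wave phase shift.
At the lower boundary (n = 2.12 to n = 1.49) the reflected ray undergoes no phase shift.
The two reflections differ by half a wavelength.
So the condition for constructive reflection is 2 n t = (m + ½) λ.
Minimum at m = 0: t = λ / (4 n) = 623 / (4 × 2.12) = 73.5 nm.

73.5 nm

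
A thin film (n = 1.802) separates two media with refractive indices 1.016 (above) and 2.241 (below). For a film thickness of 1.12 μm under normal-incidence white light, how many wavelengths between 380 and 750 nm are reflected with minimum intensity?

6

At the upper boundary (n = 1.016 to n = 1.802) the reflected ray undergoes a half-wave phase shift.
Ray reflecting at the bottom interface goes from n = 1.802 toward n = 2.241: a half-wave phase shift.
Zero or two π shifts → no net half-wave offset.
With no net inversion, destructive interference in reflection requires 2 n t = (m + ½) λ.
λ = 2 n t / (m + ½) = 4036 / (m + ½) nm.
m=4: 897 nm (IR); m=5: 734 nm (visible); m=6: 621 nm (visible); m=7: 538 nm (visible); m=8: 475 nm (visible); m=9: 425 nm (visible); m=10: 384 nm (visible); m=11: 351 nm (UV).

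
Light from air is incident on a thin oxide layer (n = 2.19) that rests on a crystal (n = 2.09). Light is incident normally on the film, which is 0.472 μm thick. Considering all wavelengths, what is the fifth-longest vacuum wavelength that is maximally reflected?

At the upper boundary (n = 1.0 to n = 2.19) the reflected ray undergoes a half-wave phase shift.
Ray reflecting at the bottom interface goes from n = 2.19 toward n = 2.09: no phase shift.
Exactly one π shift → a net half-wave offset.
For bright reflection here: 2 n t = (m + ½) λ.
λ = 2 n t / (m + ½). The fifth-longest wavelength is m = 4: λ = 2 × 2.19 × 472 / 4.50 = 459 nm.

459 nm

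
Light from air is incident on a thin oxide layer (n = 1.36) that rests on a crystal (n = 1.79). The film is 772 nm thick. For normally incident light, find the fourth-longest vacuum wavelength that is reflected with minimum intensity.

600 nm

At the upper boundary (n = 1.0 to n = 1.36) the reflected ray undergoes a half-wave phase shift.
Ray reflecting at the bottom interface goes from n = 1.36 toward n = 1.79: a half-wave phase shift.
Net: no relative phase inversion (both shifts match).
So the condition for destructive reflection is 2 n t = (m + ½) λ.
λ = 2 n t / (m + ½). The fourth-longest wavelength is m = 3: λ = 2 × 1.36 × 772 / 3.50 = 600 nm.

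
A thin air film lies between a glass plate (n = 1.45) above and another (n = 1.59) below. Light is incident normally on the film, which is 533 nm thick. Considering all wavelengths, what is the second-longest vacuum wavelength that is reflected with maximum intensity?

Top surface (1.45 → 1.0): reflection off a lower-index medium gives no phase shift.
Ray reflecting at the bottom interface goes from n = 1.0 toward n = 1.59: a half-wave phase shift.
Exactly one π shift → a net half-wave offset.
With one net inversion, constructive interference in reflection requires 2 n t = (m + ½) λ.
λ = 2 n t / (m + ½). The second-longest wavelength is m = 1: λ = 2 × 1.0 × 533 / 1.50 = 711 nm.

711 nm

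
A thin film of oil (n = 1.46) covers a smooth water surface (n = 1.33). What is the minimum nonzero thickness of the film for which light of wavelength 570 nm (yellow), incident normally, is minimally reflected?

At the upper boundary (n = 1.0 to n = 1.46) the reflected ray undergoes a half-wave phase shift.
At the lower boundary (n = 1.46 to n = 1.33) the reflected ray undergoes no phase shift.
Exactly one π shift → a net half-wave offset.
With one net inversion, destructive interference in reflection requires 2 n t = m λ.
Minimum nonzero at m = 1: t = λ / (2 n) = 570 / (2 × 1.46) = 195 nm.

195 nm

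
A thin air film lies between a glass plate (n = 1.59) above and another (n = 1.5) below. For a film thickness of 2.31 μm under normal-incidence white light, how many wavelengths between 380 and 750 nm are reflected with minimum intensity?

6

Ray reflecting at the top interface goes from n = 1.59 toward n = 1.0: no phase shift.
Bottom surface (1.0 → 1.5): reflection off a higher-index medium gives a half-wave phase shift.
Exactly one π shift → a net half-wave offset.
For minimum reflection here: 2 n t = m λ.
λ = 2 n t / m = 4620 / m nm.
m=6: 770 nm (IR); m=7: 660 nm (visible); m=8: 578 nm (visible); m=9: 513 nm (visible); m=10: 462 nm (visible); m=11: 420 nm (visible); m=12: 385 nm (visible); m=13: 355 nm (UV).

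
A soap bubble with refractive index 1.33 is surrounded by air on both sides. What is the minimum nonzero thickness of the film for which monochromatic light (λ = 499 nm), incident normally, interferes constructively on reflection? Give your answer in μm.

At the upper boundary (n = 1.0 to n = 1.33) the reflected ray undergoes a half-wave phase shift.
Ray reflecting at the bottom interface goes from n = 1.33 toward n = 1.0: no phase shift.
Exactly one π shift → a net half-wave offset.
So the condition for constructive reflection is 2 n t = (m + ½) λ.
Minimum at m = 0: t = λ / (4 n) = 499 / (4 × 1.33) = 93.8 nm.

0.0938 μm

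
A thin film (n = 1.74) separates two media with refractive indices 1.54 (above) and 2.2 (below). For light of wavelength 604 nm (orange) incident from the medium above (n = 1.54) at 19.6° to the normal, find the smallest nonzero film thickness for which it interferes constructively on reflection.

Top surface (1.54 → 1.74): reflection off a higher-index medium gives a half-wave phase shift.
Bottom surface (1.74 → 2.2): reflection off a higher-index medium gives a half-wave phase shift.
Zero or two π shifts → no net half-wave offset.
So the condition for constructive reflection is 2 n t cos θ_r = m λ.
Snell's law: 1.54 sin 19.6° = 1.74 sin θ_r → sin θ_r = 0.297, cos θ_r = 0.955.
Minimum nonzero at m = 1: t = λ / (2 n cos θ_r) = 604 / (2 × 1.74 × 0.955) = 182 nm.

182 nm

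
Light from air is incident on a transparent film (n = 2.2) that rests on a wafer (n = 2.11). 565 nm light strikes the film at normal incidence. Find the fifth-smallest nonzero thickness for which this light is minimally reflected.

At the upper boundary (n = 1.0 to n = 2.2) the reflected ray undergoes a half-wave phase shift.
Bottom surface (2.2 → 2.11): reflection off a lower-index medium gives no phase shift.
Net: one phase inversion between the two reflected rays.
So the condition for destructive reflection is 2 n t = m λ.
The fifth-smallest nonzero thickness corresponds to m = 5: t = m λ / (2 n) = 5.00 × 565 / (2 × 2.2) = 642 nm.

642 nm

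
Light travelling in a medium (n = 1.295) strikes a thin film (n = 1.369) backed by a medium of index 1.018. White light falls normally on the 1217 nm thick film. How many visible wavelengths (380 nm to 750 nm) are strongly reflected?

At the upper boundary (n = 1.295 to n = 1.369) the reflected ray undergoes a half-wave phase shift.
Bottom surface (1.369 → 1.018): reflection off a lower-index medium gives no phase shift.
Exactly one π shift → a net half-wave offset.
With one net inversion, constructive interference in reflection requires 2 n t = (m + ½) λ.
λ = 2 n t / (m + ½) = 3332 / (m + ½) nm.
m=3: 952 nm (IR); m=4: 740 nm (visible); m=5: 606 nm (visible); m=6: 513 nm (visible); m=7: 444 nm (visible); m=8: 392 nm (visible); m=9: 351 nm (UV).

5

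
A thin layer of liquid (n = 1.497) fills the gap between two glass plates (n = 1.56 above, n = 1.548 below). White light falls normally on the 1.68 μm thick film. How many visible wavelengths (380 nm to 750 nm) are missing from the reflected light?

7

Top surface (1.56 → 1.497): reflection off a lower-index medium gives no phase shift.
Bottom surface (1.497 → 1.548): reflection off a higher-index medium gives a half-wave phase shift.
Net: one phase inversion between the two reflected rays.
With one net inversion, destructive interference in reflection requires 2 n t = m λ.
λ = 2 n t / m = 5030 / m nm.
m=6: 838 nm (IR); m=7: 719 nm (visible); m=8: 629 nm (visible); m=9: 559 nm (visible); m=10: 503 nm (visible); m=11: 457 nm (visible); m=12: 419 nm (visible); m=13: 387 nm (visible); m=14: 359 nm (UV).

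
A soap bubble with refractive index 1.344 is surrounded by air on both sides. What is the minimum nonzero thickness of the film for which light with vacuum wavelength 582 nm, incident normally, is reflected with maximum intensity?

108 nm

Top surface (1.0 → 1.344): reflection off a higher-index medium gives a half-wave phase shift.
Ray reflecting at the bottom interface goes from n = 1.344 toward n = 1.0: no phase shift.
Exactly one π shift → a net half-wave offset.
With one net inversion, constructive interference in reflection requires 2 n t = (m + ½) λ.
Minimum at m = 0: t = λ / (4 n) = 582 / (4 × 1.344) = 108 nm.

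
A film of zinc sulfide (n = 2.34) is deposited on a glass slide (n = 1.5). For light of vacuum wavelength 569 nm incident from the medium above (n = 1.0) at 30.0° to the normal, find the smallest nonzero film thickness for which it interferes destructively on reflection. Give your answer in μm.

Ray reflecting at the top interface goes from n = 1.0 toward n = 2.34: a half-wave phase shift.
Bottom surface (2.34 → 1.5): reflection off a lower-index medium gives no phase shift.
Net: one phase inversion between the two reflected rays.
For dark reflection here: 2 n t cos θ_r = m λ.
Snell's law: 1.0 sin 30.0° = 2.34 sin θ_r → sin θ_r = 0.214, cos θ_r = 0.977.
Minimum nonzero at m = 1: t = λ / (2 n cos θ_r) = 569 / (2 × 2.34 × 0.977) = 124 nm.

0.124 μm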